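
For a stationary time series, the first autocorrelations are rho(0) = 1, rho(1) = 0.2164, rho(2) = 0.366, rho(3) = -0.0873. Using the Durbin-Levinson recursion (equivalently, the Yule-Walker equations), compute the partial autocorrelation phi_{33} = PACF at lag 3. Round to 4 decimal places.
\phi_{33} = -0.2510

The PACF at lag k is phi_{kk}, the last component of the solution
to the Yule-Walker system G_k phi = r_k where
  (G_k)_{ij} = rho(|i - j|), (r_k)_i = rho(i), i,j = 1..k.
Equivalently, Durbin-Levinson gives phi_{kk} iteratively:
  phi_{11} = rho(1)
  phi_{kk} = [rho(k) - sum_{j=1..k-1} phi_{k-1,j} rho(k-j)]
            / [1 - sum_{j=1..k-1} phi_{k-1,j} rho(j)],
  phi_{k,j} = phi_{k-1,j} - phi_{kk} phi_{k-1,k-j},  j = 1..k-1.
Step k = 1:
  phi_11 = rho(1) = 0.2164.
Step k = 2:
  phi_22 = [rho(2) - phi_11 rho(1)] / [1 - phi_11 rho(1)] = [0.366 - (0.2164)(0.2164)] / [1 - (0.2164)(0.2164)]
         = 0.31917104 / 0.95317104 = 0.334852.
  Update: phi_21 = phi_11 - phi_22 phi_11 = 0.2164 - (0.334852)(0.2164) = 0.143938.
Step k = 3:
  phi_33 = [rho(3) - phi_21 rho(2) - phi_22 rho(1)] / [1 - phi_21 rho(1) - phi_22 rho(2)]
    numerator   = -0.0873 - (0.143938)(0.366) - (0.334852)(0.2164) = -0.21244326
    denominator = 1 - (0.143938)(0.2164) - (0.334852)(0.366) = 0.84629604
  phi_33 = -0.21244326 / 0.84629604 = -0.251.
Therefore phi_{33} = -0.2510.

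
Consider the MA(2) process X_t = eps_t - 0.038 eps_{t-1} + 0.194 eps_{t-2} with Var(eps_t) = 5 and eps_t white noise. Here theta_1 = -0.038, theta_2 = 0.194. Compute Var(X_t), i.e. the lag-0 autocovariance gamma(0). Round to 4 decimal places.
\gamma(0) = 5.1954

For an MA(q) process X_t = eps_t + sum_i theta_i eps_{t-i} with
Var(eps_t) = sigma^2, the variance is
  gamma(0) = sigma^2 * (1 + sum_i theta_i^2).
  sum_i theta_i^2 = (-0.038)^2 + (0.194)^2 = 0.001444 + 0.037636 = 0.03908.
  gamma(0) = 5 * (1 + 0.03908) = 5 * 1.03908 = 5.1954.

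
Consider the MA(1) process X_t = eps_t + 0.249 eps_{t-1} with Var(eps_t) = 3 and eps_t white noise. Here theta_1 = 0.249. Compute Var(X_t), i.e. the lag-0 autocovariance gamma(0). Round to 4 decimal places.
\gamma(0) = 3.1860

For an MA(q) process X_t = eps_t + sum_i theta_i eps_{t-i} with
Var(eps_t) = sigma^2, the variance is
  gamma(0) = sigma^2 * (1 + sum_i theta_i^2).
  sum_i theta_i^2 = (0.249)^2 = 0.062001.
  gamma(0) = 3 * (1 + 0.062001) = 3 * 1.062001 = 3.186003, which rounds to 3.1860.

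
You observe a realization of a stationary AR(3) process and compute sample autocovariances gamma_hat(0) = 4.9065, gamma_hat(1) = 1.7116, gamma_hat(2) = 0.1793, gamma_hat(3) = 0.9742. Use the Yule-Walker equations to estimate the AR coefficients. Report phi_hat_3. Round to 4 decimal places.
\hat\phi_{3} = 0.2510

The Yule-Walker equations for an AR(p) process read, in matrix form,
  Gamma_p phi = r_p,   with   (Gamma_p)_{ij} = gamma(|i - j|),
                       (r_p)_i = gamma(i),   i,j = 1..p.
Substitute the sample gammas (Toeplitz matrix and right-hand side of size 3):
  Gamma_p = [[4.9065, 1.7116, 0.1793], [1.7116, 4.9065, 1.7116], [0.1793, 1.7116, 4.9065]]
  r_p     = [1.7116, 0.1793, 0.9742]
Written out (R1..R3):
  (R1) 4.9065 phi_1 + 1.7116 phi_2 + 0.1793 phi_3 = 1.7116
  (R2) 1.7116 phi_1 + 4.9065 phi_2 + 1.7116 phi_3 = 0.1793
  (R3) 0.1793 phi_1 + 1.7116 phi_2 + 4.9065 phi_3 = 0.9742
Gaussian elimination:
  R2 <- R2 - (1.7116/4.9065) R1 = R2 - (0.348843) R1:  4.30942 phi_2 + 1.649052 phi_3 = -0.41778
  R3 <- R3 - (0.1793/4.9065) R1 = R3 - (0.036543) R1:  1.649052 phi_2 + 4.899948 phi_3 = 0.911652
  R3 <- R3 - (1.649052/4.30942) R2 = R3 - (0.382662) R2:  4.268918 phi_3 = 1.071521
Back-substitution:
  phi_hat_3 = 1.071521 / 4.268918 = 0.251005
  phi_hat_2 = (-0.41778 - (1.649052)(0.251005)) / 4.30942 = -0.192996
  phi_hat_1 = (1.7116 - (1.7116)(-0.192996) - (0.1793)(0.251005)) / 4.9065 = 0.406996
So phi_hat = [0.4070, -0.1930, 0.2510].
Therefore phi_hat_3 = 0.2510.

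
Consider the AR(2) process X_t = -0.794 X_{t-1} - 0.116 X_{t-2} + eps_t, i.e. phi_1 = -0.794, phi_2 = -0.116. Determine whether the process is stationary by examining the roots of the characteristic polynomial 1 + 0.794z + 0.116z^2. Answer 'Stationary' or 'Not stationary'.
\text{Stationary}

The AR(p) characteristic polynomial is P(z) = 1 + 0.794z + 0.116z^2.
Stationarity requires all roots to lie outside the unit circle, i.e. |z| > 1 for every root.
Set 1 + (0.794) z + (0.116) z^2 = 0, i.e. a z^2 + b z + c = 0 with a = 0.116, b = 0.794, c = 1.
Discriminant D = b^2 - 4ac = (0.794)^2 - 4*(0.116)*1 = 0.630436 - (0.464) = 0.166436.
D >= 0, so the roots are real: z = (-b +/- sqrt(D)) / (2a) = (-0.794 +/- 0.407966) / (0.232).
  z_1 = (-0.794 + 0.407966) / (0.232) = -1.6639,   |z_1| = 1.6639.
  z_2 = (-0.794 - 0.407966) / (0.232) = -5.1809,   |z_2| = 5.1809.
Moduli of all roots: 1.6639, 5.1809.
All moduli strictly greater than 1? Yes.
Verdict: Stationary.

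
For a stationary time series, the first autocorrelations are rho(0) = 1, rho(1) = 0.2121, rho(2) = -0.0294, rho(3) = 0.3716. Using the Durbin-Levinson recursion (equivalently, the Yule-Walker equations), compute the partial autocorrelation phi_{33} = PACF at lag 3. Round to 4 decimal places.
\phi_{33} = 0.4160

The PACF at lag k is phi_{kk}, the last component of the solution
to the Yule-Walker system G_k phi = r_k where
  (G_k)_{ij} = rho(|i - j|), (r_k)_i = rho(i), i,j = 1..k.
Equivalently, Durbin-Levinson gives phi_{kk} iteratively:
  phi_{11} = rho(1)
  phi_{kk} = [rho(k) - sum_{j=1..k-1} phi_{k-1,j} rho(k-j)]
            / [1 - sum_{j=1..k-1} phi_{k-1,j} rho(j)],
  phi_{k,j} = phi_{k-1,j} - phi_{kk} phi_{k-1,k-j},  j = 1..k-1.
Step k = 1:
  phi_11 = rho(1) = 0.2121.
Step k = 2:
  phi_22 = [rho(2) - phi_11 rho(1)] / [1 - phi_11 rho(1)] = [-0.0294 - (0.2121)(0.2121)] / [1 - (0.2121)(0.2121)]
         = -0.07438641 / 0.95501359 = -0.07789.
  Update: phi_21 = phi_11 - phi_22 phi_11 = 0.2121 - (-0.07789)(0.2121) = 0.228621.
Step k = 3:
  phi_33 = [rho(3) - phi_21 rho(2) - phi_22 rho(1)] / [1 - phi_21 rho(1) - phi_22 rho(2)]
    numerator   = 0.3716 - (0.228621)(-0.0294) - (-0.07789)(0.2121) = 0.394842
    denominator = 1 - (0.228621)(0.2121) - (-0.07789)(-0.0294) = 0.9492196
  phi_33 = 0.394842 / 0.9492196 = 0.416.
Therefore phi_{33} = 0.4160.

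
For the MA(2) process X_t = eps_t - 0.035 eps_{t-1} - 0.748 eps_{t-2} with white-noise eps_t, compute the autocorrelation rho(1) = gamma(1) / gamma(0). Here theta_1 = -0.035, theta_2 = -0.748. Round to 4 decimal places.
\rho(1) = -0.0057

For an MA(q) process with theta_0 = 1, the autocovariance is
  gamma(k) = sigma^2 * sum_{i=0..q-k} theta_i * theta_{i+k},
and rho(k) = gamma(k) / gamma(0). Sigma^2 cancels.
  numerator   = (1)*(-0.035) + (-0.035)*(-0.748) = -0.00882.
  denominator = (1)^2 + (-0.035)^2 + (-0.748)^2 = 1.560729.
  rho(1) = -0.00882 / 1.560729 = -0.0057.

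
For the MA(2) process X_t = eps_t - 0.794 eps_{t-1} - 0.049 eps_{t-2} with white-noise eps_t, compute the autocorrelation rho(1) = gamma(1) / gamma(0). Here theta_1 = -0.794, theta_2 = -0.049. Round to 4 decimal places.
\rho(1) = -0.4624

For an MA(q) process with theta_0 = 1, the autocovariance is
  gamma(k) = sigma^2 * sum_{i=0..q-k} theta_i * theta_{i+k},
and rho(k) = gamma(k) / gamma(0). Sigma^2 cancels.
  numerator   = (1)*(-0.794) + (-0.794)*(-0.049) = -0.755094.
  denominator = (1)^2 + (-0.794)^2 + (-0.049)^2 = 1.632837.
  rho(1) = -0.755094 / 1.632837 = -0.4624.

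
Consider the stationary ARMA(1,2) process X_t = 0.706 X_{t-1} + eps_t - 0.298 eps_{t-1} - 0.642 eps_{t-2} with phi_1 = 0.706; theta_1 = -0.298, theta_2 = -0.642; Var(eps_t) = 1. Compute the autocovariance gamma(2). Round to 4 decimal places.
\gamma(2) = -0.3314

Multiply the model equation by X_{t-k} and take expectations. With theta_0 = psi_0 = 1 and psi_j the MA(infinity) weights, this gives
  gamma(k) - sum_i phi_i gamma(k-i) = c_k,
  c_k = sigma^2 * sum_{j=k..q} theta_j psi_{j-k}   (c_k = 0 for k > q),
using gamma(-m) = gamma(m).
psi-weights needed (psi_j = theta_j + sum_i phi_i psi_{j-i}):
  psi_1 = theta_1 + phi_1 = -0.298 + (0.706) = 0.408
  psi_2 = theta_2 + phi_1 psi_1 = -0.642 + (0.706)(0.408) = -0.353952
Right-hand sides:
  c_0 = sigma^2 (1 + theta_1 psi_1 + theta_2 psi_2) = 1 * (1 + (-0.298)(0.408) + (-0.642)(-0.353952)) = 1 * 1.105653 = 1.105653
  c_1 = sigma^2 (theta_1 + theta_2 psi_1) = 1 * (-0.298 + (-0.642)(0.408)) = -0.559936
  c_2 = sigma^2 theta_2 = 1 * (-0.642) = -0.642
Equations for k = 0 and k = 1 (AR order 1):
  gamma(0) = phi_1 gamma(1) + c_0
  gamma(1) = phi_1 gamma(0) + c_1
Substituting the second into the first: gamma(0) (1 - phi_1^2) = c_0 + phi_1 c_1, so
  gamma(0) = (c_0 + phi_1 c_1) / (1 - phi_1^2) = (1.105653 + (0.706)(-0.559936)) / (1 - (0.706)^2) = 0.710338 / 0.501564 = 1.416247.
  gamma(1) = phi_1 gamma(0) + c_1 = (0.706)(1.416247) + (-0.559936) = 0.439934.
For k = 2: gamma(2) = phi_1 gamma(1) + c_2
  = (0.706)(0.439934) + (-0.642) = -0.331406.
Therefore gamma(2) = -0.3314 (to 4 decimal places).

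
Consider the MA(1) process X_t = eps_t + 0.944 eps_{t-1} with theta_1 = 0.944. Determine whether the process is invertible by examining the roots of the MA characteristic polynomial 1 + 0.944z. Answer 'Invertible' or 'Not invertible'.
\text{Invertible}

The MA(q) characteristic polynomial is P(z) = 1 + 0.944z.
Invertibility requires all roots to lie outside the unit circle, i.e. |z| > 1 for every root.
This is linear in z: 1 + (0.944) z = 0  =>  z = -1/(0.944) = -1.059322,  |z| = 1.059322.
Moduli of all roots: 1.0593.
All moduli strictly greater than 1? Yes.
Verdict: Invertible.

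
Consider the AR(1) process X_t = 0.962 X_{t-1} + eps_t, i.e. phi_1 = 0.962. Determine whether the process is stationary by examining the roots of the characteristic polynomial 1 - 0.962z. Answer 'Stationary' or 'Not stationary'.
\text{Stationary}

The AR(p) characteristic polynomial is P(z) = 1 - 0.962z.
Stationarity requires all roots to lie outside the unit circle, i.e. |z| > 1 for every root.
This is linear in z: 1 + (-0.962) z = 0  =>  z = -1/(-0.962) = 1.039501,  |z| = 1.039501.
Moduli of all roots: 1.0395.
All moduli strictly greater than 1? Yes.
Verdict: Stationary.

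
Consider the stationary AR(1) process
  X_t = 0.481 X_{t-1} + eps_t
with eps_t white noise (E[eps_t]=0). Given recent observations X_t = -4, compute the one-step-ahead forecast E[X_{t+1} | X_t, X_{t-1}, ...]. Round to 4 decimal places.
E[X_{t+1} \mid \mathcal F_t] = -1.9240

For an AR(p) model X_t = c + sum_i phi_i X_{t-i} + eps_t, the
one-step-ahead conditional mean is
  E[X_{t+1} | X_t, ...] = c + sum_i phi_i X_{t+1-i}.
Substitute known values:
  E[X_{t+1} | ...] = (0.481) * (-4)
                   = -1.9240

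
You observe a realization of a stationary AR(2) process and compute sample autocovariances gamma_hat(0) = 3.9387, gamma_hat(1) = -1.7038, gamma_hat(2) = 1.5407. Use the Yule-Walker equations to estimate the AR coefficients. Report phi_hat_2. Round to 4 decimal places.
\hat\phi_{2} = 0.2510

The Yule-Walker equations for an AR(p) process read, in matrix form,
  Gamma_p phi = r_p,   with   (Gamma_p)_{ij} = gamma(|i - j|),
                       (r_p)_i = gamma(i),   i,j = 1..p.
Substitute the sample gammas (Toeplitz matrix and right-hand side of size 2):
  Gamma_p = [[3.9387, -1.7038], [-1.7038, 3.9387]]
  r_p     = [-1.7038, 1.5407]
Written out:
  3.9387 phi_1 - 1.7038 phi_2 = -1.7038
  -1.7038 phi_1 + 3.9387 phi_2 = 1.5407
Solve by Cramer's rule:
  det = gamma(0)^2 - gamma(1)^2 = (3.9387)^2 - (-1.7038)^2 = 15.51335769 - 2.90293444 = 12.61042325
  phi_hat_1 = [gamma(1) gamma(0) - gamma(1) gamma(2)] / det = [(-1.7038)(3.9387) - (-1.7038)(1.5407)] / 12.61042325 = -4.0857124 / 12.61042325 = -0.324
  phi_hat_2 = [gamma(0) gamma(2) - gamma(1)^2] / det = [(3.9387)(1.5407) - (-1.7038)^2] / 12.61042325 = 3.16542065 / 12.61042325 = 0.251
So phi_hat = [-0.3240, 0.2510].
Therefore phi_hat_2 = 0.2510.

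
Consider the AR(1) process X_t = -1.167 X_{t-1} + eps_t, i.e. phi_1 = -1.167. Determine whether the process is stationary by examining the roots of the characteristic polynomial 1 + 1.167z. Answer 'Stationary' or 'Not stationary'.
\text{Not stationary}

The AR(p) characteristic polynomial is P(z) = 1 + 1.167z.
Stationarity requires all roots to lie outside the unit circle, i.e. |z| > 1 for every root.
This is linear in z: 1 + (1.167) z = 0  =>  z = -1/(1.167) = -0.856898,  |z| = 0.856898.
Moduli of all roots: 0.8569.
All moduli strictly greater than 1? No.
Verdict: Not stationary.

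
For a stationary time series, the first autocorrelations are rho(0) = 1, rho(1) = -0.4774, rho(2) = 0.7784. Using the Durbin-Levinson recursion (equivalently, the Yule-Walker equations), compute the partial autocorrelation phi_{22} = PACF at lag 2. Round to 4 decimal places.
\phi_{22} = 0.7130

The PACF at lag k is phi_{kk}, the last component of the solution
to the Yule-Walker system G_k phi = r_k where
  (G_k)_{ij} = rho(|i - j|), (r_k)_i = rho(i), i,j = 1..k.
Equivalently, Durbin-Levinson gives phi_{kk} iteratively:
  phi_{11} = rho(1)
  phi_{kk} = [rho(k) - sum_{j=1..k-1} phi_{k-1,j} rho(k-j)]
            / [1 - sum_{j=1..k-1} phi_{k-1,j} rho(j)],
  phi_{k,j} = phi_{k-1,j} - phi_{kk} phi_{k-1,k-j},  j = 1..k-1.
Step k = 1:
  phi_11 = rho(1) = -0.4774.
Step k = 2:
  phi_22 = [rho(2) - phi_11 rho(1)] / [1 - phi_11 rho(1)] = [0.7784 - (-0.4774)(-0.4774)] / [1 - (-0.4774)(-0.4774)]
         = 0.55048924 / 0.77208924 = 0.713.
Therefore phi_{22} = 0.7130.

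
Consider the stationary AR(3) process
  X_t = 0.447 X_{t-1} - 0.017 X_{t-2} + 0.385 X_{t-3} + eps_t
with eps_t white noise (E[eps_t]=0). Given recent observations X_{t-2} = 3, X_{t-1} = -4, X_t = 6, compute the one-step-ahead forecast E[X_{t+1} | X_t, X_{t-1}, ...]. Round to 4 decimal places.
E[X_{t+1} \mid \mathcal F_t] = 3.9050

For an AR(p) model X_t = c + sum_i phi_i X_{t-i} + eps_t, the
one-step-ahead conditional mean is
  E[X_{t+1} | X_t, ...] = c + sum_i phi_i X_{t+1-i}.
Substitute known values:
  E[X_{t+1} | ...] = (0.447) * (6) + (-0.017) * (-4) + (0.385) * (3)
                   = 3.9050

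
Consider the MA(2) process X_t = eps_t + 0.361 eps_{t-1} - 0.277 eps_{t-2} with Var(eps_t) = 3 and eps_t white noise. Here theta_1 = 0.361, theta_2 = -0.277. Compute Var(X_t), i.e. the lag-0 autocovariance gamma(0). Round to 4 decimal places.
\gamma(0) = 3.6212

For an MA(q) process X_t = eps_t + sum_i theta_i eps_{t-i} with
Var(eps_t) = sigma^2, the variance is
  gamma(0) = sigma^2 * (1 + sum_i theta_i^2).
  sum_i theta_i^2 = (0.361)^2 + (-0.277)^2 = 0.130321 + 0.076729 = 0.20705.
  gamma(0) = 3 * (1 + 0.20705) = 3 * 1.20705 = 3.62115, which rounds to 3.6212.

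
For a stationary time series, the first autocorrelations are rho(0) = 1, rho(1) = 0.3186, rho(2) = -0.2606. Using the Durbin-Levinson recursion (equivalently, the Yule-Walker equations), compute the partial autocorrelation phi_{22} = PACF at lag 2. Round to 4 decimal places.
\phi_{22} = -0.4030

The PACF at lag k is phi_{kk}, the last component of the solution
to the Yule-Walker system G_k phi = r_k where
  (G_k)_{ij} = rho(|i - j|), (r_k)_i = rho(i), i,j = 1..k.
Equivalently, Durbin-Levinson gives phi_{kk} iteratively:
  phi_{11} = rho(1)
  phi_{kk} = [rho(k) - sum_{j=1..k-1} phi_{k-1,j} rho(k-j)]
            / [1 - sum_{j=1..k-1} phi_{k-1,j} rho(j)],
  phi_{k,j} = phi_{k-1,j} - phi_{kk} phi_{k-1,k-j},  j = 1..k-1.
Step k = 1:
  phi_11 = rho(1) = 0.3186.
Step k = 2:
  phi_22 = [rho(2) - phi_11 rho(1)] / [1 - phi_11 rho(1)] = [-0.2606 - (0.3186)(0.3186)] / [1 - (0.3186)(0.3186)]
         = -0.36210596 / 0.89849404 = -0.403.
Therefore phi_{22} = -0.4030.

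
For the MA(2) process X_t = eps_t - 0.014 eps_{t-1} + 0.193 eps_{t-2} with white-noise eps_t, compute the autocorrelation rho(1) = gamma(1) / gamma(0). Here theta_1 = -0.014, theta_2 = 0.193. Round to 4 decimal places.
\rho(1) = -0.0161

For an MA(q) process with theta_0 = 1, the autocovariance is
  gamma(k) = sigma^2 * sum_{i=0..q-k} theta_i * theta_{i+k},
and rho(k) = gamma(k) / gamma(0). Sigma^2 cancels.
  numerator   = (1)*(-0.014) + (-0.014)*(0.193) = -0.016702.
  denominator = (1)^2 + (-0.014)^2 + (0.193)^2 = 1.037445.
  rho(1) = -0.016702 / 1.037445 = -0.0161.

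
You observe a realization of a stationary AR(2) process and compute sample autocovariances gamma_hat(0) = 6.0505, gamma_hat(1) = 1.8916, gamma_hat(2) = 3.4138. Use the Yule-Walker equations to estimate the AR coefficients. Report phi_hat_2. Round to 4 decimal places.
\hat\phi_{2} = 0.5170

The Yule-Walker equations for an AR(p) process read, in matrix form,
  Gamma_p phi = r_p,   with   (Gamma_p)_{ij} = gamma(|i - j|),
                       (r_p)_i = gamma(i),   i,j = 1..p.
Substitute the sample gammas (Toeplitz matrix and right-hand side of size 2):
  Gamma_p = [[6.0505, 1.8916], [1.8916, 6.0505]]
  r_p     = [1.8916, 3.4138]
Written out:
  6.0505 phi_1 + 1.8916 phi_2 = 1.8916
  1.8916 phi_1 + 6.0505 phi_2 = 3.4138
Solve by Cramer's rule:
  det = gamma(0)^2 - gamma(1)^2 = (6.0505)^2 - (1.8916)^2 = 36.60855025 - 3.57815056 = 33.03039969
  phi_hat_1 = [gamma(1) gamma(0) - gamma(1) gamma(2)] / det = [(1.8916)(6.0505) - (1.8916)(3.4138)] / 33.03039969 = 4.98758172 / 33.03039969 = 0.151
  phi_hat_2 = [gamma(0) gamma(2) - gamma(1)^2] / det = [(6.0505)(3.4138) - (1.8916)^2] / 33.03039969 = 17.07704634 / 33.03039969 = 0.517
So phi_hat = [0.1510, 0.5170].
Therefore phi_hat_2 = 0.5170.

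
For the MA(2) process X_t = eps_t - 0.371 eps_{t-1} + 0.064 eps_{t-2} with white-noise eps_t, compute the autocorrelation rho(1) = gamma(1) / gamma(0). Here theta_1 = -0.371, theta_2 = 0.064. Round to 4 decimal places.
\rho(1) = -0.3457

For an MA(q) process with theta_0 = 1, the autocovariance is
  gamma(k) = sigma^2 * sum_{i=0..q-k} theta_i * theta_{i+k},
and rho(k) = gamma(k) / gamma(0). Sigma^2 cancels.
  numerator   = (1)*(-0.371) + (-0.371)*(0.064) = -0.394744.
  denominator = (1)^2 + (-0.371)^2 + (0.064)^2 = 1.141737.
  rho(1) = -0.394744 / 1.141737 = -0.3457.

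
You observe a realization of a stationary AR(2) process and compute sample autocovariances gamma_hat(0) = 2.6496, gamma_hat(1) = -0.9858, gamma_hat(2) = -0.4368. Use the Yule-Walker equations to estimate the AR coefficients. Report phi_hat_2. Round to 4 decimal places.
\hat\phi_{2} = -0.3520

The Yule-Walker equations for an AR(p) process read, in matrix form,
  Gamma_p phi = r_p,   with   (Gamma_p)_{ij} = gamma(|i - j|),
                       (r_p)_i = gamma(i),   i,j = 1..p.
Substitute the sample gammas (Toeplitz matrix and right-hand side of size 2):
  Gamma_p = [[2.6496, -0.9858], [-0.9858, 2.6496]]
  r_p     = [-0.9858, -0.4368]
Written out:
  2.6496 phi_1 - 0.9858 phi_2 = -0.9858
  -0.9858 phi_1 + 2.6496 phi_2 = -0.4368
Solve by Cramer's rule:
  det = gamma(0)^2 - gamma(1)^2 = (2.6496)^2 - (-0.9858)^2 = 7.02038016 - 0.97180164 = 6.04857852
  phi_hat_1 = [gamma(1) gamma(0) - gamma(1) gamma(2)] / det = [(-0.9858)(2.6496) - (-0.9858)(-0.4368)] / 6.04857852 = -3.04257312 / 6.04857852 = -0.503
  phi_hat_2 = [gamma(0) gamma(2) - gamma(1)^2] / det = [(2.6496)(-0.4368) - (-0.9858)^2] / 6.04857852 = -2.12914692 / 6.04857852 = -0.352
So phi_hat = [-0.5030, -0.3520].
Therefore phi_hat_2 = -0.3520.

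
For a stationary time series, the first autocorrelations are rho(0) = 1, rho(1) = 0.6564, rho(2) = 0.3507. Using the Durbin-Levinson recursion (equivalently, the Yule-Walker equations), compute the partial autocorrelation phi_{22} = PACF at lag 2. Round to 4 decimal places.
\phi_{22} = -0.1408

The PACF at lag k is phi_{kk}, the last component of the solution
to the Yule-Walker system G_k phi = r_k where
  (G_k)_{ij} = rho(|i - j|), (r_k)_i = rho(i), i,j = 1..k.
Equivalently, Durbin-Levinson gives phi_{kk} iteratively:
  phi_{11} = rho(1)
  phi_{kk} = [rho(k) - sum_{j=1..k-1} phi_{k-1,j} rho(k-j)]
            / [1 - sum_{j=1..k-1} phi_{k-1,j} rho(j)],
  phi_{k,j} = phi_{k-1,j} - phi_{kk} phi_{k-1,k-j},  j = 1..k-1.
Step k = 1:
  phi_11 = rho(1) = 0.6564.
Step k = 2:
  phi_22 = [rho(2) - phi_11 rho(1)] / [1 - phi_11 rho(1)] = [0.3507 - (0.6564)(0.6564)] / [1 - (0.6564)(0.6564)]
         = -0.08016096 / 0.56913904 = -0.1408.
Therefore phi_{22} = -0.1408.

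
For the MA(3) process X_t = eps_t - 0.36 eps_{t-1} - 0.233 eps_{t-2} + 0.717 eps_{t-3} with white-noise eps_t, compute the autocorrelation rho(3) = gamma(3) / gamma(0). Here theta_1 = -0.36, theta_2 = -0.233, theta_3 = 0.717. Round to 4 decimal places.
\rho(3) = 0.4223

For an MA(q) process with theta_0 = 1, the autocovariance is
  gamma(k) = sigma^2 * sum_{i=0..q-k} theta_i * theta_{i+k},
and rho(k) = gamma(k) / gamma(0). Sigma^2 cancels.
  numerator   = (1)*(0.717) = 0.717.
  denominator = (1)^2 + (-0.36)^2 + (-0.233)^2 + (0.717)^2 = 1.697978.
  rho(3) = 0.717 / 1.697978 = 0.4223.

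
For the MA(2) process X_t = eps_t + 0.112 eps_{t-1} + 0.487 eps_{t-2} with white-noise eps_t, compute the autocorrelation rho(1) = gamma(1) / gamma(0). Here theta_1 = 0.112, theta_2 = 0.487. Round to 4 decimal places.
\rho(1) = 0.1333

For an MA(q) process with theta_0 = 1, the autocovariance is
  gamma(k) = sigma^2 * sum_{i=0..q-k} theta_i * theta_{i+k},
and rho(k) = gamma(k) / gamma(0). Sigma^2 cancels.
  numerator   = (1)*(0.112) + (0.112)*(0.487) = 0.166544.
  denominator = (1)^2 + (0.112)^2 + (0.487)^2 = 1.249713.
  rho(1) = 0.166544 / 1.249713 = 0.1333.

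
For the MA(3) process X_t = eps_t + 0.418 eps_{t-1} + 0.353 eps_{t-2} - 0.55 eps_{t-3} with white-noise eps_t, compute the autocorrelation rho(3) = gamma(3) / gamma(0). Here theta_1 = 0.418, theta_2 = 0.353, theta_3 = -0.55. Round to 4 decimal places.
\rho(3) = -0.3434

For an MA(q) process with theta_0 = 1, the autocovariance is
  gamma(k) = sigma^2 * sum_{i=0..q-k} theta_i * theta_{i+k},
and rho(k) = gamma(k) / gamma(0). Sigma^2 cancels.
  numerator   = (1)*(-0.55) = -0.55.
  denominator = (1)^2 + (0.418)^2 + (0.353)^2 + (-0.55)^2 = 1.601833.
  rho(3) = -0.55 / 1.601833 = -0.3434.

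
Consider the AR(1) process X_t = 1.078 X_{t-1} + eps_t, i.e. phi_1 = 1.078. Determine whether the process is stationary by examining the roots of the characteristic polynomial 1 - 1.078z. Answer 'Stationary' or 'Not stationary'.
\text{Not stationary}

The AR(p) characteristic polynomial is P(z) = 1 - 1.078z.
Stationarity requires all roots to lie outside the unit circle, i.e. |z| > 1 for every root.
This is linear in z: 1 + (-1.078) z = 0  =>  z = -1/(-1.078) = 0.927644,  |z| = 0.927644.
Moduli of all roots: 0.9276.
All moduli strictly greater than 1? No.
Verdict: Not stationary.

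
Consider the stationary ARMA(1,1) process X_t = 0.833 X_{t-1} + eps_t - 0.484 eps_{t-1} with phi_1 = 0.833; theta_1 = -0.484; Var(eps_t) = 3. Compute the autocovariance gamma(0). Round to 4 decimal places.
\gamma(0) = 4.1937

Multiply the model equation by X_{t-k} and take expectations. With theta_0 = psi_0 = 1 and psi_j the MA(infinity) weights, this gives
  gamma(k) - sum_i phi_i gamma(k-i) = c_k,
  c_k = sigma^2 * sum_{j=k..q} theta_j psi_{j-k}   (c_k = 0 for k > q),
using gamma(-m) = gamma(m).
psi-weights needed (psi_j = theta_j + sum_i phi_i psi_{j-i}):
  psi_1 = theta_1 + phi_1 = -0.484 + (0.833) = 0.349
Right-hand sides:
  c_0 = sigma^2 (1 + theta_1 psi_1) = 3 * (1 + (-0.484)(0.349)) = 3 * 0.831084 = 2.493252
  c_1 = sigma^2 theta_1 = 3 * (-0.484) = -1.452
  c_2 = 0
Equations for k = 0 and k = 1 (AR order 1):
  gamma(0) = phi_1 gamma(1) + c_0
  gamma(1) = phi_1 gamma(0) + c_1
Substituting the second into the first: gamma(0) (1 - phi_1^2) = c_0 + phi_1 c_1, so
  gamma(0) = (c_0 + phi_1 c_1) / (1 - phi_1^2) = (2.493252 + (0.833)(-1.452)) / (1 - (0.833)^2) = 1.283736 / 0.306111 = 4.193694.
Therefore gamma(0) = 4.1937 (to 4 decimal places).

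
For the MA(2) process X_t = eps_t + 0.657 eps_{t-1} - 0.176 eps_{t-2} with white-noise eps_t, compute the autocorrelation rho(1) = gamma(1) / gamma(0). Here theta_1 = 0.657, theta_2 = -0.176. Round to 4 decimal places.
\rho(1) = 0.3701

For an MA(q) process with theta_0 = 1, the autocovariance is
  gamma(k) = sigma^2 * sum_{i=0..q-k} theta_i * theta_{i+k},
and rho(k) = gamma(k) / gamma(0). Sigma^2 cancels.
  numerator   = (1)*(0.657) + (0.657)*(-0.176) = 0.541368.
  denominator = (1)^2 + (0.657)^2 + (-0.176)^2 = 1.462625.
  rho(1) = 0.541368 / 1.462625 = 0.3701.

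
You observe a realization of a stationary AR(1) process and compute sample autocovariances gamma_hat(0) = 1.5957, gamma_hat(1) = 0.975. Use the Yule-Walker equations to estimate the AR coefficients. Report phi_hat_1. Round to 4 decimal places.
\hat\phi_{1} = 0.6110

The Yule-Walker equations for an AR(p) process read, in matrix form,
  Gamma_p phi = r_p,   with   (Gamma_p)_{ij} = gamma(|i - j|),
                       (r_p)_i = gamma(i),   i,j = 1..p.
Substitute the sample gammas (Toeplitz matrix and right-hand side of size 1):
  Gamma_p = [[1.5957]]
  r_p     = [0.975]
With p = 1 this is the single equation gamma(0) phi_1 = gamma(1):
  phi_hat_1 = gamma(1) / gamma(0) = 0.975 / 1.5957 = 0.6110.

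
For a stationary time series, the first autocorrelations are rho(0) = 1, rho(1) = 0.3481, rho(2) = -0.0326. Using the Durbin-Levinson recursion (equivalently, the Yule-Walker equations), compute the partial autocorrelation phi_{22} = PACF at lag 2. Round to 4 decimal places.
\phi_{22} = -0.1750

The PACF at lag k is phi_{kk}, the last component of the solution
to the Yule-Walker system G_k phi = r_k where
  (G_k)_{ij} = rho(|i - j|), (r_k)_i = rho(i), i,j = 1..k.
Equivalently, Durbin-Levinson gives phi_{kk} iteratively:
  phi_{11} = rho(1)
  phi_{kk} = [rho(k) - sum_{j=1..k-1} phi_{k-1,j} rho(k-j)]
            / [1 - sum_{j=1..k-1} phi_{k-1,j} rho(j)],
  phi_{k,j} = phi_{k-1,j} - phi_{kk} phi_{k-1,k-j},  j = 1..k-1.
Step k = 1:
  phi_11 = rho(1) = 0.3481.
Step k = 2:
  phi_22 = [rho(2) - phi_11 rho(1)] / [1 - phi_11 rho(1)] = [-0.0326 - (0.3481)(0.3481)] / [1 - (0.3481)(0.3481)]
         = -0.15377361 / 0.87882639 = -0.175.
Therefore phi_{22} = -0.1750.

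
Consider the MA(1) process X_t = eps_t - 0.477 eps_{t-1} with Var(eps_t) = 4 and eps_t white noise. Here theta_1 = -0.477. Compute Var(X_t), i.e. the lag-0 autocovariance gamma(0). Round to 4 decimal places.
\gamma(0) = 4.9101

For an MA(q) process X_t = eps_t + sum_i theta_i eps_{t-i} with
Var(eps_t) = sigma^2, the variance is
  gamma(0) = sigma^2 * (1 + sum_i theta_i^2).
  sum_i theta_i^2 = (-0.477)^2 = 0.227529.
  gamma(0) = 4 * (1 + 0.227529) = 4 * 1.227529 = 4.910116, which rounds to 4.9101.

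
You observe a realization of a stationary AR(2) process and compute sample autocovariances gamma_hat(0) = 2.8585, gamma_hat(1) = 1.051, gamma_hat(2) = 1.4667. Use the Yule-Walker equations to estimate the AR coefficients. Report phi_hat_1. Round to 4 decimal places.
\hat\phi_{1} = 0.2070

The Yule-Walker equations for an AR(p) process read, in matrix form,
  Gamma_p phi = r_p,   with   (Gamma_p)_{ij} = gamma(|i - j|),
                       (r_p)_i = gamma(i),   i,j = 1..p.
Substitute the sample gammas (Toeplitz matrix and right-hand side of size 2):
  Gamma_p = [[2.8585, 1.051], [1.051, 2.8585]]
  r_p     = [1.051, 1.4667]
Written out:
  2.8585 phi_1 + 1.051 phi_2 = 1.051
  1.051 phi_1 + 2.8585 phi_2 = 1.4667
Solve by Cramer's rule:
  det = gamma(0)^2 - gamma(1)^2 = (2.8585)^2 - (1.051)^2 = 8.17102225 - 1.104601 = 7.06642125
  phi_hat_1 = [gamma(1) gamma(0) - gamma(1) gamma(2)] / det = [(1.051)(2.8585) - (1.051)(1.4667)] / 7.06642125 = 1.4627818 / 7.06642125 = 0.207
  phi_hat_2 = [gamma(0) gamma(2) - gamma(1)^2] / det = [(2.8585)(1.4667) - (1.051)^2] / 7.06642125 = 3.08796095 / 7.06642125 = 0.437
So phi_hat = [0.2070, 0.4370].
Therefore phi_hat_1 = 0.2070.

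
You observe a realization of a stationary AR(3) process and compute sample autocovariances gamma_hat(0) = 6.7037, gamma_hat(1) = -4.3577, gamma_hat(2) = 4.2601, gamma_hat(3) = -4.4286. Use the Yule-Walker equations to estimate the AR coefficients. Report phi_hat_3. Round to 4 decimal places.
\hat\phi_{3} = -0.3210

The Yule-Walker equations for an AR(p) process read, in matrix form,
  Gamma_p phi = r_p,   with   (Gamma_p)_{ij} = gamma(|i - j|),
                       (r_p)_i = gamma(i),   i,j = 1..p.
Substitute the sample gammas (Toeplitz matrix and right-hand side of size 3):
  Gamma_p = [[6.7037, -4.3577, 4.2601], [-4.3577, 6.7037, -4.3577], [4.2601, -4.3577, 6.7037]]
  r_p     = [-4.3577, 4.2601, -4.4286]
Written out (R1..R3):
  (R1) 6.7037 phi_1 - 4.3577 phi_2 + 4.2601 phi_3 = -4.3577
  (R2) -4.3577 phi_1 + 6.7037 phi_2 - 4.3577 phi_3 = 4.2601
  (R3) 4.2601 phi_1 - 4.3577 phi_2 + 6.7037 phi_3 = -4.4286
Gaussian elimination:
  R2 <- R2 - (-4.3577/6.7037) R1 = R2 - (-0.650044) R1:  3.871003 phi_2 - 1.588448 phi_3 = 1.427403
  R3 <- R3 - (4.2601/6.7037) R1 = R3 - (0.635485) R1:  -1.588448 phi_2 + 3.996471 phi_3 = -1.659348
  R3 <- R3 - (-1.588448/3.871003) R2 = R3 - (-0.410345) R2:  3.344659 phi_3 = -1.073619
Back-substitution:
  phi_hat_3 = -1.073619 / 3.344659 = -0.320995
  phi_hat_2 = (1.427403 - (-1.588448)(-0.320995)) / 3.871003 = 0.237024
  phi_hat_1 = (-4.3577 - (-4.3577)(0.237024) - (4.2601)(-0.320995)) / 6.7037 = -0.291981
So phi_hat = [-0.2920, 0.2370, -0.3210].
Therefore phi_hat_3 = -0.3210.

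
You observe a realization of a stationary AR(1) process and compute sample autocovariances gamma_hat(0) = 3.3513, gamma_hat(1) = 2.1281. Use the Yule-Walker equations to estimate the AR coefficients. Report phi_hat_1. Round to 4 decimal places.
\hat\phi_{1} = 0.6350

The Yule-Walker equations for an AR(p) process read, in matrix form,
  Gamma_p phi = r_p,   with   (Gamma_p)_{ij} = gamma(|i - j|),
                       (r_p)_i = gamma(i),   i,j = 1..p.
Substitute the sample gammas (Toeplitz matrix and right-hand side of size 1):
  Gamma_p = [[3.3513]]
  r_p     = [2.1281]
With p = 1 this is the single equation gamma(0) phi_1 = gamma(1):
  phi_hat_1 = gamma(1) / gamma(0) = 2.1281 / 3.3513 = 0.6350.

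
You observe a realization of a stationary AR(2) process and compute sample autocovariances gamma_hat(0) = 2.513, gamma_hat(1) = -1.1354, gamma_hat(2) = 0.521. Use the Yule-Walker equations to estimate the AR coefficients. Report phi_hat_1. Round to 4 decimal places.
\hat\phi_{1} = -0.4500

The Yule-Walker equations for an AR(p) process read, in matrix form,
  Gamma_p phi = r_p,   with   (Gamma_p)_{ij} = gamma(|i - j|),
                       (r_p)_i = gamma(i),   i,j = 1..p.
Substitute the sample gammas (Toeplitz matrix and right-hand side of size 2):
  Gamma_p = [[2.513, -1.1354], [-1.1354, 2.513]]
  r_p     = [-1.1354, 0.521]
Written out:
  2.513 phi_1 - 1.1354 phi_2 = -1.1354
  -1.1354 phi_1 + 2.513 phi_2 = 0.521
Solve by Cramer's rule:
  det = gamma(0)^2 - gamma(1)^2 = (2.513)^2 - (-1.1354)^2 = 6.315169 - 1.28913316 = 5.02603584
  phi_hat_1 = [gamma(1) gamma(0) - gamma(1) gamma(2)] / det = [(-1.1354)(2.513) - (-1.1354)(0.521)] / 5.02603584 = -2.2617168 / 5.02603584 = -0.45
  phi_hat_2 = [gamma(0) gamma(2) - gamma(1)^2] / det = [(2.513)(0.521) - (-1.1354)^2] / 5.02603584 = 0.02013984 / 5.02603584 = 0.004
So phi_hat = [-0.4500, 0.0040].
Therefore phi_hat_1 = -0.4500.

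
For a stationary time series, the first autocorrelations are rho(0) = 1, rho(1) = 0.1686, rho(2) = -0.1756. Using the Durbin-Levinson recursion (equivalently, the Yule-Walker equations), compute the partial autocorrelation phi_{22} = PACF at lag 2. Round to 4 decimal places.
\phi_{22} = -0.2100

The PACF at lag k is phi_{kk}, the last component of the solution
to the Yule-Walker system G_k phi = r_k where
  (G_k)_{ij} = rho(|i - j|), (r_k)_i = rho(i), i,j = 1..k.
Equivalently, Durbin-Levinson gives phi_{kk} iteratively:
  phi_{11} = rho(1)
  phi_{kk} = [rho(k) - sum_{j=1..k-1} phi_{k-1,j} rho(k-j)]
            / [1 - sum_{j=1..k-1} phi_{k-1,j} rho(j)],
  phi_{k,j} = phi_{k-1,j} - phi_{kk} phi_{k-1,k-j},  j = 1..k-1.
Step k = 1:
  phi_11 = rho(1) = 0.1686.
Step k = 2:
  phi_22 = [rho(2) - phi_11 rho(1)] / [1 - phi_11 rho(1)] = [-0.1756 - (0.1686)(0.1686)] / [1 - (0.1686)(0.1686)]
         = -0.20402596 / 0.97157404 = -0.21.
Therefore phi_{22} = -0.2100.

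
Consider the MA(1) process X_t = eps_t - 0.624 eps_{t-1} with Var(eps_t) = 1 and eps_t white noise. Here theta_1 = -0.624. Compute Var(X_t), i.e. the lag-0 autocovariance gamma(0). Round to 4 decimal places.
\gamma(0) = 1.3894

For an MA(q) process X_t = eps_t + sum_i theta_i eps_{t-i} with
Var(eps_t) = sigma^2, the variance is
  gamma(0) = sigma^2 * (1 + sum_i theta_i^2).
  sum_i theta_i^2 = (-0.624)^2 = 0.389376.
  gamma(0) = 1 * (1 + 0.389376) = 1 * 1.389376 = 1.389376, which rounds to 1.3894.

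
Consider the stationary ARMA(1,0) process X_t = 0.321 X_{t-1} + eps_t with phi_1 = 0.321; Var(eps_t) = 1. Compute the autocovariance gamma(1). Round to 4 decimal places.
\gamma(1) = 0.3579

Multiply the model equation by X_{t-k} and take expectations. With theta_0 = psi_0 = 1 and psi_j the MA(infinity) weights, this gives
  gamma(k) - sum_i phi_i gamma(k-i) = c_k,
  c_k = sigma^2 * sum_{j=k..q} theta_j psi_{j-k}   (c_k = 0 for k > q),
using gamma(-m) = gamma(m).
Pure AR (q = 0): c_0 = sigma^2 = 1, c_k = 0 for k >= 1.
Equations for k = 0 and k = 1 (AR order 1):
  gamma(0) = phi_1 gamma(1) + c_0
  gamma(1) = phi_1 gamma(0) + c_1
Substituting the second into the first: gamma(0) (1 - phi_1^2) = c_0 + phi_1 c_1, so
  gamma(0) = c_0 / (1 - phi_1^2) = 1 / (1 - (0.321)^2) = 1 / 0.896959 = 1.114878.
  gamma(1) = phi_1 gamma(0) = (0.321)(1.114878) = 0.357876.
Therefore gamma(1) = 0.3579 (to 4 decimal places).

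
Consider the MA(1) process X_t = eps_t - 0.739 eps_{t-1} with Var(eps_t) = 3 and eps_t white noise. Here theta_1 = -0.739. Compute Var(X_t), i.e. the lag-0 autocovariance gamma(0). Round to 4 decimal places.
\gamma(0) = 4.6384

For an MA(q) process X_t = eps_t + sum_i theta_i eps_{t-i} with
Var(eps_t) = sigma^2, the variance is
  gamma(0) = sigma^2 * (1 + sum_i theta_i^2).
  sum_i theta_i^2 = (-0.739)^2 = 0.546121.
  gamma(0) = 3 * (1 + 0.546121) = 3 * 1.546121 = 4.638363, which rounds to 4.6384.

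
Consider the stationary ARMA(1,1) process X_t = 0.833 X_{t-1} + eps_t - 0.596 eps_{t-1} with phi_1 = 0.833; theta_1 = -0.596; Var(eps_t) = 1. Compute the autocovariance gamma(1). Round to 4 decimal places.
\gamma(1) = 0.3898

Multiply the model equation by X_{t-k} and take expectations. With theta_0 = psi_0 = 1 and psi_j the MA(infinity) weights, this gives
  gamma(k) - sum_i phi_i gamma(k-i) = c_k,
  c_k = sigma^2 * sum_{j=k..q} theta_j psi_{j-k}   (c_k = 0 for k > q),
using gamma(-m) = gamma(m).
psi-weights needed (psi_j = theta_j + sum_i phi_i psi_{j-i}):
  psi_1 = theta_1 + phi_1 = -0.596 + (0.833) = 0.237
Right-hand sides:
  c_0 = sigma^2 (1 + theta_1 psi_1) = 1 * (1 + (-0.596)(0.237)) = 1 * 0.858748 = 0.858748
  c_1 = sigma^2 theta_1 = 1 * (-0.596) = -0.596
  c_2 = 0
Equations for k = 0 and k = 1 (AR order 1):
  gamma(0) = phi_1 gamma(1) + c_0
  gamma(1) = phi_1 gamma(0) + c_1
Substituting the second into the first: gamma(0) (1 - phi_1^2) = c_0 + phi_1 c_1, so
  gamma(0) = (c_0 + phi_1 c_1) / (1 - phi_1^2) = (0.858748 + (0.833)(-0.596)) / (1 - (0.833)^2) = 0.36228 / 0.306111 = 1.183492.
  gamma(1) = phi_1 gamma(0) + c_1 = (0.833)(1.183492) + (-0.596) = 0.389849.
Therefore gamma(1) = 0.3898 (to 4 decimal places).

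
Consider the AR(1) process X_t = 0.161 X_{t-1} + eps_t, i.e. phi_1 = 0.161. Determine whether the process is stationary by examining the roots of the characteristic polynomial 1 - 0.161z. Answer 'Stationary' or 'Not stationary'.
\text{Stationary}

The AR(p) characteristic polynomial is P(z) = 1 - 0.161z.
Stationarity requires all roots to lie outside the unit circle, i.e. |z| > 1 for every root.
This is linear in z: 1 + (-0.161) z = 0  =>  z = -1/(-0.161) = 6.21118,  |z| = 6.21118.
Moduli of all roots: 6.2112.
All moduli strictly greater than 1? Yes.
Verdict: Stationary.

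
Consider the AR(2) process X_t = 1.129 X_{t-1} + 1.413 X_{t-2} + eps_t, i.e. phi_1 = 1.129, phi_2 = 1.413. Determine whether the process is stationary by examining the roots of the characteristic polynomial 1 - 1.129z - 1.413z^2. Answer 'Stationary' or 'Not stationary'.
\text{Not stationary}

The AR(p) characteristic polynomial is P(z) = 1 - 1.129z - 1.413z^2.
Stationarity requires all roots to lie outside the unit circle, i.e. |z| > 1 for every root.
Set 1 + (-1.129) z + (-1.413) z^2 = 0, i.e. a z^2 + b z + c = 0 with a = -1.413, b = -1.129, c = 1.
Discriminant D = b^2 - 4ac = (-1.129)^2 - 4*(-1.413)*1 = 1.274641 - (-5.652) = 6.926641.
D >= 0, so the roots are real: z = (-b +/- sqrt(D)) / (2a) = (1.129 +/- 2.631851) / (-2.826).
  z_1 = (1.129 + 2.631851) / (-2.826) = -1.3308,   |z_1| = 1.3308.
  z_2 = (1.129 - 2.631851) / (-2.826) = 0.5318,   |z_2| = 0.5318.
Moduli of all roots: 1.3308, 0.5318.
All moduli strictly greater than 1? No.
Verdict: Not stationary.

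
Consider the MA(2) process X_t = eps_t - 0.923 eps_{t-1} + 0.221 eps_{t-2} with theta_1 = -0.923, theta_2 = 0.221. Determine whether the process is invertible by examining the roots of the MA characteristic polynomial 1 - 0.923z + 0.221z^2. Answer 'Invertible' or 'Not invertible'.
\text{Invertible}

The MA(q) characteristic polynomial is P(z) = 1 - 0.923z + 0.221z^2.
Invertibility requires all roots to lie outside the unit circle, i.e. |z| > 1 for every root.
Set 1 + (-0.923) z + (0.221) z^2 = 0, i.e. a z^2 + b z + c = 0 with a = 0.221, b = -0.923, c = 1.
Discriminant D = b^2 - 4ac = (-0.923)^2 - 4*(0.221)*1 = 0.851929 - (0.884) = -0.032071.
D < 0, so the roots are the complex-conjugate pair z = (-b +/- i sqrt(-D)) / (2a) = 2.0882 +/- 0.4052i.
For a conjugate pair |z|^2 = z * conj(z) = (product of roots) = c/a = 1/(0.221) = 4.524887, so |z| = sqrt(4.524887) = 2.1272 for both roots.
Moduli of all roots: 2.1272, 2.1272.
All moduli strictly greater than 1? Yes.
Verdict: Invertible.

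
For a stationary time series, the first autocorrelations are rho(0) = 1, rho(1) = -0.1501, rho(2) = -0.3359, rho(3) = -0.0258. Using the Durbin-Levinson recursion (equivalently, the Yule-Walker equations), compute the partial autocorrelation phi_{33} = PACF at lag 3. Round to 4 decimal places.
\phi_{33} = -0.1770

The PACF at lag k is phi_{kk}, the last component of the solution
to the Yule-Walker system G_k phi = r_k where
  (G_k)_{ij} = rho(|i - j|), (r_k)_i = rho(i), i,j = 1..k.
Equivalently, Durbin-Levinson gives phi_{kk} iteratively:
  phi_{11} = rho(1)
  phi_{kk} = [rho(k) - sum_{j=1..k-1} phi_{k-1,j} rho(k-j)]
            / [1 - sum_{j=1..k-1} phi_{k-1,j} rho(j)],
  phi_{k,j} = phi_{k-1,j} - phi_{kk} phi_{k-1,k-j},  j = 1..k-1.
Step k = 1:
  phi_11 = rho(1) = -0.1501.
Step k = 2:
  phi_22 = [rho(2) - phi_11 rho(1)] / [1 - phi_11 rho(1)] = [-0.3359 - (-0.1501)(-0.1501)] / [1 - (-0.1501)(-0.1501)]
         = -0.35843001 / 0.97746999 = -0.366692.
  Update: phi_21 = phi_11 - phi_22 phi_11 = -0.1501 - (-0.366692)(-0.1501) = -0.20514.
Step k = 3:
  phi_33 = [rho(3) - phi_21 rho(2) - phi_22 rho(1)] / [1 - phi_21 rho(1) - phi_22 rho(2)]
    numerator   = -0.0258 - (-0.20514)(-0.3359) - (-0.366692)(-0.1501) = -0.14974707
    denominator = 1 - (-0.20514)(-0.1501) - (-0.366692)(-0.3359) = 0.84603673
  phi_33 = -0.14974707 / 0.84603673 = -0.177.
Therefore phi_{33} = -0.1770.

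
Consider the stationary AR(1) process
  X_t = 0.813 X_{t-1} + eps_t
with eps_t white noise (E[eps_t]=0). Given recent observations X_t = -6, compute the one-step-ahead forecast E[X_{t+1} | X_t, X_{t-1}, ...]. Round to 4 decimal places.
E[X_{t+1} \mid \mathcal F_t] = -4.8780

For an AR(p) model X_t = c + sum_i phi_i X_{t-i} + eps_t, the
one-step-ahead conditional mean is
  E[X_{t+1} | X_t, ...] = c + sum_i phi_i X_{t+1-i}.
Substitute known values:
  E[X_{t+1} | ...] = (0.813) * (-6)
                   = -4.8780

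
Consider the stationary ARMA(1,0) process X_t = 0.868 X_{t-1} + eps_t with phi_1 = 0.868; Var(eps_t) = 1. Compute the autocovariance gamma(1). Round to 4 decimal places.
\gamma(1) = 3.5202

Multiply the model equation by X_{t-k} and take expectations. With theta_0 = psi_0 = 1 and psi_j the MA(infinity) weights, this gives
  gamma(k) - sum_i phi_i gamma(k-i) = c_k,
  c_k = sigma^2 * sum_{j=k..q} theta_j psi_{j-k}   (c_k = 0 for k > q),
using gamma(-m) = gamma(m).
Pure AR (q = 0): c_0 = sigma^2 = 1, c_k = 0 for k >= 1.
Equations for k = 0 and k = 1 (AR order 1):
  gamma(0) = phi_1 gamma(1) + c_0
  gamma(1) = phi_1 gamma(0) + c_1
Substituting the second into the first: gamma(0) (1 - phi_1^2) = c_0 + phi_1 c_1, so
  gamma(0) = c_0 / (1 - phi_1^2) = 1 / (1 - (0.868)^2) = 1 / 0.246576 = 4.055545.
  gamma(1) = phi_1 gamma(0) = (0.868)(4.055545) = 3.520213.
Therefore gamma(1) = 3.5202 (to 4 decimal places).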